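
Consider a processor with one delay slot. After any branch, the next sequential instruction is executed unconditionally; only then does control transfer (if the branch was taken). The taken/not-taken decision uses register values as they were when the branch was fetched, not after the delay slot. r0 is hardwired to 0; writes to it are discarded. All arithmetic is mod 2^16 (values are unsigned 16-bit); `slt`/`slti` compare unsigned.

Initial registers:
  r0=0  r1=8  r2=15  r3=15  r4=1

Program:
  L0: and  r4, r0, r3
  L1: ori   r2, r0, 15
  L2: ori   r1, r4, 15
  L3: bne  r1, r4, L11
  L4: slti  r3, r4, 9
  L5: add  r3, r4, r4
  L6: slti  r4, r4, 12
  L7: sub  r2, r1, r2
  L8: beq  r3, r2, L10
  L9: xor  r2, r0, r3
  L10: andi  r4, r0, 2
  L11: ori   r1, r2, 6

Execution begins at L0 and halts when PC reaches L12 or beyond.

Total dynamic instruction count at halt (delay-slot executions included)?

PC=0  and  r4, r0, r3        | r0=0 r1=8 r2=15 r3=15 r4=0
PC=1  ori   r2, r0, 15       | r0=0 r1=8 r2=15 r3=15 r4=0
PC=2  ori   r1, r4, 15       | r0=0 r1=15 r2=15 r3=15 r4=0
PC=3  bne  r1, r4, L11       | r0=0 r1=15 r2=15 r3=15 r4=0  [TAKEN]
PC=4  slti  r3, r4, 9        | r0=0 r1=15 r2=15 r3=1 r4=0
PC=11 ori   r1, r2, 6        | r0=0 r1=15 r2=15 r3=1 r4=0

6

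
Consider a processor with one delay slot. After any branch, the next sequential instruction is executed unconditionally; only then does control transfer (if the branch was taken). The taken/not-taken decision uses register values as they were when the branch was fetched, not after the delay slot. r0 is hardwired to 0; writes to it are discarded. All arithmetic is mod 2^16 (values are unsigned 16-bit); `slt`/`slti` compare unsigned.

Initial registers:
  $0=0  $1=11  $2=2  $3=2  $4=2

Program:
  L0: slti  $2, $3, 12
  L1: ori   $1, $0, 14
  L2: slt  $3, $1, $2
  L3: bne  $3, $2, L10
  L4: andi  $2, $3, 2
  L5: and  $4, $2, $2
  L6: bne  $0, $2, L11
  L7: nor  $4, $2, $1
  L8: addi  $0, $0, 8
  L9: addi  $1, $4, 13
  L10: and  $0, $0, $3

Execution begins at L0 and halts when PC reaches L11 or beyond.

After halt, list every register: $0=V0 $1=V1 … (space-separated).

$0=0 $1=14 $2=0 $3=0 $4=2

PC=0  slti  $2, $3, 12       | $0=0 $1=11 $2=1 $3=2 $4=2
PC=1  ori   $1, $0, 14       | $0=0 $1=14 $2=1 $3=2 $4=2
PC=2  slt  $3, $1, $2        | $0=0 $1=14 $2=1 $3=0 $4=2
PC=3  bne  $3, $2, L10       | $0=0 $1=14 $2=1 $3=0 $4=2  [TAKEN]
PC=4  andi  $2, $3, 2        | $0=0 $1=14 $2=0 $3=0 $4=2
PC=10 and  $0, $0, $3        | $0=0 $1=14 $2=0 $3=0 $4=2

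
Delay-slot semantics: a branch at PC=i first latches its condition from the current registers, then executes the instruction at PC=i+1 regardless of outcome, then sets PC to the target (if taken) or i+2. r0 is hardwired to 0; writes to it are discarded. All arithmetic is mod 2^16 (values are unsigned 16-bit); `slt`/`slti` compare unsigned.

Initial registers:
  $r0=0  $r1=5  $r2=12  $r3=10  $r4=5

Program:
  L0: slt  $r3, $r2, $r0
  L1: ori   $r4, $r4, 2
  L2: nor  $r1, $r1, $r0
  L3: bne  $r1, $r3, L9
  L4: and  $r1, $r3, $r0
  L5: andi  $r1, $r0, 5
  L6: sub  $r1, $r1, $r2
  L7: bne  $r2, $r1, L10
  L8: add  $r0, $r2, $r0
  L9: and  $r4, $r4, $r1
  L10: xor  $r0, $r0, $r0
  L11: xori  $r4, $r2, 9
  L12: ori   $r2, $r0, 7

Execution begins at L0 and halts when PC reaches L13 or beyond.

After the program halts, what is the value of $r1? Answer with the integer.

  step pc=0: slt  $r3, $r2, $r0  regs=(0,5,12,0,5)
  step pc=1: ori   $r4, $r4, 2  regs=(0,5,12,0,7)
  step pc=2: nor  $r1, $r1, $r0  regs=(0,65530,12,0,7)
  step pc=3: bne  $r1, $r3, L9  cond=T  regs=(0,65530,12,0,7)
  step pc=4: and  $r1, $r3, $r0  regs=(0,0,12,0,7)
  step pc=9: and  $r4, $r4, $r1  regs=(0,0,12,0,0)
  step pc=10: xor  $r0, $r0, $r0  regs=(0,0,12,0,0)
  step pc=11: xori  $r4, $r2, 9  regs=(0,0,12,0,5)
  step pc=12: ori   $r2, $r0, 7  regs=(0,0,7,0,5)

0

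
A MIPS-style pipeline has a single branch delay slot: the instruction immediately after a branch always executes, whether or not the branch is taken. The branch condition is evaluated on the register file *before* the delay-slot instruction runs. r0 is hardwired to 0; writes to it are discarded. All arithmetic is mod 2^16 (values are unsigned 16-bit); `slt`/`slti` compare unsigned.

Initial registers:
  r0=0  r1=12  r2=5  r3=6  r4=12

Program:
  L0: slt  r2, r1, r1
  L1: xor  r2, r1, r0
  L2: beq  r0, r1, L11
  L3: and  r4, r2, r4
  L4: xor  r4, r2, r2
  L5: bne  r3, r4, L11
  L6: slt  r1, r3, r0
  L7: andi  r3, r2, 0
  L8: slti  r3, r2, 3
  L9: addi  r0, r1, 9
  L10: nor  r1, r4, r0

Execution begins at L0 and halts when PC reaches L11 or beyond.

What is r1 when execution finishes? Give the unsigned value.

PC=0  slt  r2, r1, r1        | r0=0 r1=12 r2=0 r3=6 r4=12
PC=1  xor  r2, r1, r0        | r0=0 r1=12 r2=12 r3=6 r4=12
PC=2  beq  r0, r1, L11       | r0=0 r1=12 r2=12 r3=6 r4=12  [not taken]
PC=3  and  r4, r2, r4        | r0=0 r1=12 r2=12 r3=6 r4=12
PC=4  xor  r4, r2, r2        | r0=0 r1=12 r2=12 r3=6 r4=0
PC=5  bne  r3, r4, L11       | r0=0 r1=12 r2=12 r3=6 r4=0  [TAKEN]
PC=6  slt  r1, r3, r0        | r0=0 r1=0 r2=12 r3=6 r4=0

0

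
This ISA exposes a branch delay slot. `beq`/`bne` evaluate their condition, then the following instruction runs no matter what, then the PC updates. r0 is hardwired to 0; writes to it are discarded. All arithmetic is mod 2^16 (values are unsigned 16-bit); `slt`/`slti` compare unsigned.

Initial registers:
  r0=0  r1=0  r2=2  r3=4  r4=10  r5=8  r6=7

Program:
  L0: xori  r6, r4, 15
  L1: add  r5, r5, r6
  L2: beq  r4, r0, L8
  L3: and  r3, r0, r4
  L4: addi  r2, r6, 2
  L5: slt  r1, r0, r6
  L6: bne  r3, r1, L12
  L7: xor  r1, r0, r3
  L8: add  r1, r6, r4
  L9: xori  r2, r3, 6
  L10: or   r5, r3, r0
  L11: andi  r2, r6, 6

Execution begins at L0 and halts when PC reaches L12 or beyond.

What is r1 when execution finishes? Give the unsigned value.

0

[0] xori  r6, r4, 15  →  {r0:0, r1:0, r2:2, r3:4, r4:10, r5:8, r6:5}
[1] add  r5, r5, r6  →  {r0:0, r1:0, r2:2, r3:4, r4:10, r5:13, r6:5}
[2] beq  r4, r0, L8  →  {r0:0, r1:0, r2:2, r3:4, r4:10, r5:13, r6:5}  ⟨branch fallthrough⟩
[3] and  r3, r0, r4  →  {r0:0, r1:0, r2:2, r3:0, r4:10, r5:13, r6:5}
[4] addi  r2, r6, 2  →  {r0:0, r1:0, r2:7, r3:0, r4:10, r5:13, r6:5}
[5] slt  r1, r0, r6  →  {r0:0, r1:1, r2:7, r3:0, r4:10, r5:13, r6:5}
[6] bne  r3, r1, L12  →  {r0:0, r1:1, r2:7, r3:0, r4:10, r5:13, r6:5}  ⟨branch taken⟩
[7] xor  r1, r0, r3  →  {r0:0, r1:0, r2:7, r3:0, r4:10, r5:13, r6:5}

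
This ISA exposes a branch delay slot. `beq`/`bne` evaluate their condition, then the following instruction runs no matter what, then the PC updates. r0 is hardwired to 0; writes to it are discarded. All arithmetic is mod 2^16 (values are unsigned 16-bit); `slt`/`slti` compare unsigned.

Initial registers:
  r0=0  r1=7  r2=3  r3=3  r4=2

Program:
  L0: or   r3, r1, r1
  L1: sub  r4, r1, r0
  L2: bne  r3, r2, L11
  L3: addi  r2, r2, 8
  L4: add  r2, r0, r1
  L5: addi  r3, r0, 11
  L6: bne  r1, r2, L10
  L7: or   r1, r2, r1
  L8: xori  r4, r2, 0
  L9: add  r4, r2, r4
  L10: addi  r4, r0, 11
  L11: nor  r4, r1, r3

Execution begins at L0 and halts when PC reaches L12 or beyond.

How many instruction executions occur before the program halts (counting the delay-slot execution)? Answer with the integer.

5

[0] or   r3, r1, r1  →  {r0:0, r1:7, r2:3, r3:7, r4:2}
[1] sub  r4, r1, r0  →  {r0:0, r1:7, r2:3, r3:7, r4:7}
[2] bne  r3, r2, L11  →  {r0:0, r1:7, r2:3, r3:7, r4:7}  ⟨branch taken⟩
[3] addi  r2, r2, 8  →  {r0:0, r1:7, r2:11, r3:7, r4:7}
[11] nor  r4, r1, r3  →  {r0:0, r1:7, r2:11, r3:7, r4:65528}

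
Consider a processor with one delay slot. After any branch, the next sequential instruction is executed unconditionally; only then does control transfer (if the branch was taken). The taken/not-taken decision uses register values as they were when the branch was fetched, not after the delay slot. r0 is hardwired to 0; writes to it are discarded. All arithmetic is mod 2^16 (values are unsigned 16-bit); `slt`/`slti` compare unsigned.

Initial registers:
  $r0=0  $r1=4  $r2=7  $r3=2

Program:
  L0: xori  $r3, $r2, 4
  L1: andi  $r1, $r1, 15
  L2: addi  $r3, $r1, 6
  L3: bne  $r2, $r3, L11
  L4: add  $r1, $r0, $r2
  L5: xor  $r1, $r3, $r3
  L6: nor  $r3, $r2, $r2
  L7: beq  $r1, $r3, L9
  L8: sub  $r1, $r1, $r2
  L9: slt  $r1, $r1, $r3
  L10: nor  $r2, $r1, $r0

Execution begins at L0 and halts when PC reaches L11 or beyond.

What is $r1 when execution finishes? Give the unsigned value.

7

[0] xori  $r3, $r2, 4  →  {$r0:0, $r1:4, $r2:7, $r3:3}
[1] andi  $r1, $r1, 15  →  {$r0:0, $r1:4, $r2:7, $r3:3}
[2] addi  $r3, $r1, 6  →  {$r0:0, $r1:4, $r2:7, $r3:10}
[3] bne  $r2, $r3, L11  →  {$r0:0, $r1:4, $r2:7, $r3:10}  ⟨branch taken⟩
[4] add  $r1, $r0, $r2  →  {$r0:0, $r1:7, $r2:7, $r3:10}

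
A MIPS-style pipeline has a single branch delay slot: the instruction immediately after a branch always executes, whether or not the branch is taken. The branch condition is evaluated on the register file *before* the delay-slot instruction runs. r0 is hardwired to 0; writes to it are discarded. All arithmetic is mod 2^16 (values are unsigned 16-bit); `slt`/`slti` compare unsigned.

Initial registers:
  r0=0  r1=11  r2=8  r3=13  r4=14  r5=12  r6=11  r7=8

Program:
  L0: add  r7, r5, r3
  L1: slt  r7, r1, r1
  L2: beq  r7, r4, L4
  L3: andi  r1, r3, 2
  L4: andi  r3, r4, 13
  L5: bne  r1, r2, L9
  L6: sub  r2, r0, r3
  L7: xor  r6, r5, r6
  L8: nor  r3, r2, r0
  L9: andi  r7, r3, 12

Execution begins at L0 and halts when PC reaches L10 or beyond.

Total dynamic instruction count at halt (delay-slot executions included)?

8

[0] add  r7, r5, r3  →  {r0:0, r1:11, r2:8, r3:13, r4:14, r5:12, r6:11, r7:25}
[1] slt  r7, r1, r1  →  {r0:0, r1:11, r2:8, r3:13, r4:14, r5:12, r6:11, r7:0}
[2] beq  r7, r4, L4  →  {r0:0, r1:11, r2:8, r3:13, r4:14, r5:12, r6:11, r7:0}  ⟨branch fallthrough⟩
[3] andi  r1, r3, 2  →  {r0:0, r1:0, r2:8, r3:13, r4:14, r5:12, r6:11, r7:0}
[4] andi  r3, r4, 13  →  {r0:0, r1:0, r2:8, r3:12, r4:14, r5:12, r6:11, r7:0}
[5] bne  r1, r2, L9  →  {r0:0, r1:0, r2:8, r3:12, r4:14, r5:12, r6:11, r7:0}  ⟨branch taken⟩
[6] sub  r2, r0, r3  →  {r0:0, r1:0, r2:65524, r3:12, r4:14, r5:12, r6:11, r7:0}
[9] andi  r7, r3, 12  →  {r0:0, r1:0, r2:65524, r3:12, r4:14, r5:12, r6:11, r7:12}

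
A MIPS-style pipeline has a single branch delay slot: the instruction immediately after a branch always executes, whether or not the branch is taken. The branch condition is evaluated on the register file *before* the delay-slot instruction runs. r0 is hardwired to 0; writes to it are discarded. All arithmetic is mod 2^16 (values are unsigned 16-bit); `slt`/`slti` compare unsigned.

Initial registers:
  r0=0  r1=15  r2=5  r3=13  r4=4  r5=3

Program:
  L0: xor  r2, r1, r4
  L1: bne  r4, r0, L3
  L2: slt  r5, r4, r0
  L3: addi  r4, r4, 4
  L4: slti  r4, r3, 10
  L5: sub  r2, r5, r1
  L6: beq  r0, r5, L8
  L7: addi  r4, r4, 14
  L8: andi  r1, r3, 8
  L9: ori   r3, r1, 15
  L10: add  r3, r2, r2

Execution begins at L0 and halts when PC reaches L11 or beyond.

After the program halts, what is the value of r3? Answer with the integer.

  step pc=0: xor  r2, r1, r4  regs=(0,15,11,13,4,3)
  step pc=1: bne  r4, r0, L3  cond=T  regs=(0,15,11,13,4,3)
  step pc=2: slt  r5, r4, r0  regs=(0,15,11,13,4,0)
  step pc=3: addi  r4, r4, 4  regs=(0,15,11,13,8,0)
  step pc=4: slti  r4, r3, 10  regs=(0,15,11,13,0,0)
  step pc=5: sub  r2, r5, r1  regs=(0,15,65521,13,0,0)
  step pc=6: beq  r0, r5, L8  cond=T  regs=(0,15,65521,13,0,0)
  step pc=7: addi  r4, r4, 14  regs=(0,15,65521,13,14,0)
  step pc=8: andi  r1, r3, 8  regs=(0,8,65521,13,14,0)
  step pc=9: ori   r3, r1, 15  regs=(0,8,65521,15,14,0)
  step pc=10: add  r3, r2, r2  regs=(0,8,65521,65506,14,0)

65506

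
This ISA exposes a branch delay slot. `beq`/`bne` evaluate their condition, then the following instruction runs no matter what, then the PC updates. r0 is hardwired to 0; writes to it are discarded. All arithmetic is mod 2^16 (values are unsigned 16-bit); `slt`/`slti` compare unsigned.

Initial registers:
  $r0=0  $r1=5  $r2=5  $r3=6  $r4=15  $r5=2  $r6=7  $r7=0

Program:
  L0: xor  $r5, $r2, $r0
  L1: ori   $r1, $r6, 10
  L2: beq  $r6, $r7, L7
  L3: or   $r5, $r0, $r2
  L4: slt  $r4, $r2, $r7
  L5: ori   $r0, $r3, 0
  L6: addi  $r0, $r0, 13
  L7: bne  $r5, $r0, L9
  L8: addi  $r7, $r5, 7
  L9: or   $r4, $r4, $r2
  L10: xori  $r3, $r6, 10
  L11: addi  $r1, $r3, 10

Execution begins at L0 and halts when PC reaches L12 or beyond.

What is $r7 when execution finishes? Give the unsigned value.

12

[0] xor  $r5, $r2, $r0  →  {$r0:0, $r1:5, $r2:5, $r3:6, $r4:15, $r5:5, $r6:7, $r7:0}
[1] ori   $r1, $r6, 10  →  {$r0:0, $r1:15, $r2:5, $r3:6, $r4:15, $r5:5, $r6:7, $r7:0}
[2] beq  $r6, $r7, L7  →  {$r0:0, $r1:15, $r2:5, $r3:6, $r4:15, $r5:5, $r6:7, $r7:0}  ⟨branch fallthrough⟩
[3] or   $r5, $r0, $r2  →  {$r0:0, $r1:15, $r2:5, $r3:6, $r4:15, $r5:5, $r6:7, $r7:0}
[4] slt  $r4, $r2, $r7  →  {$r0:0, $r1:15, $r2:5, $r3:6, $r4:0, $r5:5, $r6:7, $r7:0}
[5] ori   $r0, $r3, 0  →  {$r0:0, $r1:15, $r2:5, $r3:6, $r4:0, $r5:5, $r6:7, $r7:0}
[6] addi  $r0, $r0, 13  →  {$r0:0, $r1:15, $r2:5, $r3:6, $r4:0, $r5:5, $r6:7, $r7:0}
[7] bne  $r5, $r0, L9  →  {$r0:0, $r1:15, $r2:5, $r3:6, $r4:0, $r5:5, $r6:7, $r7:0}  ⟨branch taken⟩
[8] addi  $r7, $r5, 7  →  {$r0:0, $r1:15, $r2:5, $r3:6, $r4:0, $r5:5, $r6:7, $r7:12}
[9] or   $r4, $r4, $r2  →  {$r0:0, $r1:15, $r2:5, $r3:6, $r4:5, $r5:5, $r6:7, $r7:12}
[10] xori  $r3, $r6, 10  →  {$r0:0, $r1:15, $r2:5, $r3:13, $r4:5, $r5:5, $r6:7, $r7:12}
[11] addi  $r1, $r3, 10  →  {$r0:0, $r1:23, $r2:5, $r3:13, $r4:5, $r5:5, $r6:7, $r7:12}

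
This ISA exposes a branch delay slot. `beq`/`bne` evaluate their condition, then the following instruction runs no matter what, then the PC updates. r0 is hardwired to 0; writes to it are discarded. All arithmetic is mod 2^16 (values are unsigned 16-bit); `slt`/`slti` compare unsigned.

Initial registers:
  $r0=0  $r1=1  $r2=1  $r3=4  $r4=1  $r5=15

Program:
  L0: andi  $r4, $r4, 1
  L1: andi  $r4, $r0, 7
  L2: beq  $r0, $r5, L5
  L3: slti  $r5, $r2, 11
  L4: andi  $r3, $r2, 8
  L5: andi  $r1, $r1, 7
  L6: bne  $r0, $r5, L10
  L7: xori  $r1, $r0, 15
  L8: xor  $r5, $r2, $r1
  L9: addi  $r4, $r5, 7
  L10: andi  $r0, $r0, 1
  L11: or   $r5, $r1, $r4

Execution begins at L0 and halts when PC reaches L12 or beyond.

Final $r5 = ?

PC=0  andi  $r4, $r4, 1      | $r0=0 $r1=1 $r2=1 $r3=4 $r4=1 $r5=15
PC=1  andi  $r4, $r0, 7      | $r0=0 $r1=1 $r2=1 $r3=4 $r4=0 $r5=15
PC=2  beq  $r0, $r5, L5      | $r0=0 $r1=1 $r2=1 $r3=4 $r4=0 $r5=15  [not taken]
PC=3  slti  $r5, $r2, 11     | $r0=0 $r1=1 $r2=1 $r3=4 $r4=0 $r5=1
PC=4  andi  $r3, $r2, 8      | $r0=0 $r1=1 $r2=1 $r3=0 $r4=0 $r5=1
PC=5  andi  $r1, $r1, 7      | $r0=0 $r1=1 $r2=1 $r3=0 $r4=0 $r5=1
PC=6  bne  $r0, $r5, L10     | $r0=0 $r1=1 $r2=1 $r3=0 $r4=0 $r5=1  [TAKEN]
PC=7  xori  $r1, $r0, 15     | $r0=0 $r1=15 $r2=1 $r3=0 $r4=0 $r5=1
PC=10 andi  $r0, $r0, 1      | $r0=0 $r1=15 $r2=1 $r3=0 $r4=0 $r5=1
PC=11 or   $r5, $r1, $r4     | $r0=0 $r1=15 $r2=1 $r3=0 $r4=0 $r5=15

15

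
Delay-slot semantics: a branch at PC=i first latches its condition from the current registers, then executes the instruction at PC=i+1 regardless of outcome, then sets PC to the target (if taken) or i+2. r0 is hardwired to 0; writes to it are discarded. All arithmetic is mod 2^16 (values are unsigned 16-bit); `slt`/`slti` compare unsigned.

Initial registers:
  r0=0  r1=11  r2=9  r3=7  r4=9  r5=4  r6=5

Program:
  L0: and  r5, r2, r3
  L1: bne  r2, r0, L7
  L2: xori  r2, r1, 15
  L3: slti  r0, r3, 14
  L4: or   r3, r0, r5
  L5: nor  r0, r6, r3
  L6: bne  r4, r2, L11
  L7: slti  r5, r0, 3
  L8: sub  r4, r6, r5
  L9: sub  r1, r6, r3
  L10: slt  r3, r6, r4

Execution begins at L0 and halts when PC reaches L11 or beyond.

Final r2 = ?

4

  step pc=0: and  r5, r2, r3  regs=(0,11,9,7,9,1,5)
  step pc=1: bne  r2, r0, L7  cond=T  regs=(0,11,9,7,9,1,5)
  step pc=2: xori  r2, r1, 15  regs=(0,11,4,7,9,1,5)
  step pc=7: slti  r5, r0, 3  regs=(0,11,4,7,9,1,5)
  step pc=8: sub  r4, r6, r5  regs=(0,11,4,7,4,1,5)
  step pc=9: sub  r1, r6, r3  regs=(0,65534,4,7,4,1,5)
  step pc=10: slt  r3, r6, r4  regs=(0,65534,4,0,4,1,5)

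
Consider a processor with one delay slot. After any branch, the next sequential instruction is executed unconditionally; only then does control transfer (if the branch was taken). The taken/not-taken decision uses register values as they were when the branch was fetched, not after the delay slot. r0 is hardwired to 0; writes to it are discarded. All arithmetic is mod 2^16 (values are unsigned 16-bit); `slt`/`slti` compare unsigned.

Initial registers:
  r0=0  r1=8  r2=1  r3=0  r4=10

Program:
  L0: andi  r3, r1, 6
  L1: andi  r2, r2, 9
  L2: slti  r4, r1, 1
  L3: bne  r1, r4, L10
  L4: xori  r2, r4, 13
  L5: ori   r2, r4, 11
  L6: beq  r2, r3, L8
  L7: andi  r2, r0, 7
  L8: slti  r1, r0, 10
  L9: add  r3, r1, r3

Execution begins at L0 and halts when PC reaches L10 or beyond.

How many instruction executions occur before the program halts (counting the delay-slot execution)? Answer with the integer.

#0 andi  r3, r1, 6 ; 0/8/1/0/10
#1 andi  r2, r2, 9 ; 0/8/1/0/10
#2 slti  r4, r1, 1 ; 0/8/1/0/0
#3 bne  r1, r4, L10 ; 0/8/1/0/0 ; →target
#4 xori  r2, r4, 13 ; 0/8/13/0/0

5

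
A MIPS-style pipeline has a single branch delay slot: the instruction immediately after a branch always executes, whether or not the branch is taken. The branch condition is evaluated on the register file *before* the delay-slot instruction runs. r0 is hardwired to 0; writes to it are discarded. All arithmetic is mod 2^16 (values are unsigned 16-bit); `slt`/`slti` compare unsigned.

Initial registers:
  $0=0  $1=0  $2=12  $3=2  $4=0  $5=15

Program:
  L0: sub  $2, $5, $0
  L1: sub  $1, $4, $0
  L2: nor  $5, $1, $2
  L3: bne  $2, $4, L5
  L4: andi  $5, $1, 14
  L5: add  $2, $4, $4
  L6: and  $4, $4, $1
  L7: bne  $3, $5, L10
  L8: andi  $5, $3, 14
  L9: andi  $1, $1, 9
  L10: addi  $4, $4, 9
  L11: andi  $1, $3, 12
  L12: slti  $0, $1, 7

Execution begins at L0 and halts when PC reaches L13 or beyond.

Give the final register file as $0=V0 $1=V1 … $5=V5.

#0 sub  $2, $5, $0 ; 0/0/15/2/0/15
#1 sub  $1, $4, $0 ; 0/0/15/2/0/15
#2 nor  $5, $1, $2 ; 0/0/15/2/0/65520
#3 bne  $2, $4, L5 ; 0/0/15/2/0/65520 ; →target
#4 andi  $5, $1, 14 ; 0/0/15/2/0/0
#5 add  $2, $4, $4 ; 0/0/0/2/0/0
#6 and  $4, $4, $1 ; 0/0/0/2/0/0
#7 bne  $3, $5, L10 ; 0/0/0/2/0/0 ; →target
#8 andi  $5, $3, 14 ; 0/0/0/2/0/2
#10 addi  $4, $4, 9 ; 0/0/0/2/9/2
#11 andi  $1, $3, 12 ; 0/0/0/2/9/2
#12 slti  $0, $1, 7 ; 0/0/0/2/9/2

$0=0 $1=0 $2=0 $3=2 $4=9 $5=2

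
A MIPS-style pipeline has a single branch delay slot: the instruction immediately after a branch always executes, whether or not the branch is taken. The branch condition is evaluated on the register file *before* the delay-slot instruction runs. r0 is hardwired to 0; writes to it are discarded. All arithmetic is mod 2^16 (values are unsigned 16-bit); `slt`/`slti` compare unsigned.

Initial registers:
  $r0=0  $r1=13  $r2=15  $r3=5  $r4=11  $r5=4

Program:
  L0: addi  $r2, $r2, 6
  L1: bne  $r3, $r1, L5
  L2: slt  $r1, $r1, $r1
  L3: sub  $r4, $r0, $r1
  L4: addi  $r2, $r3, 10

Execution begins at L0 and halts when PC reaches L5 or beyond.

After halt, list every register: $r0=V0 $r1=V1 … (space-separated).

$r0=0 $r1=0 $r2=21 $r3=5 $r4=11 $r5=4

[0] addi  $r2, $r2, 6  →  {$r0:0, $r1:13, $r2:21, $r3:5, $r4:11, $r5:4}
[1] bne  $r3, $r1, L5  →  {$r0:0, $r1:13, $r2:21, $r3:5, $r4:11, $r5:4}  ⟨branch taken⟩
[2] slt  $r1, $r1, $r1  →  {$r0:0, $r1:0, $r2:21, $r3:5, $r4:11, $r5:4}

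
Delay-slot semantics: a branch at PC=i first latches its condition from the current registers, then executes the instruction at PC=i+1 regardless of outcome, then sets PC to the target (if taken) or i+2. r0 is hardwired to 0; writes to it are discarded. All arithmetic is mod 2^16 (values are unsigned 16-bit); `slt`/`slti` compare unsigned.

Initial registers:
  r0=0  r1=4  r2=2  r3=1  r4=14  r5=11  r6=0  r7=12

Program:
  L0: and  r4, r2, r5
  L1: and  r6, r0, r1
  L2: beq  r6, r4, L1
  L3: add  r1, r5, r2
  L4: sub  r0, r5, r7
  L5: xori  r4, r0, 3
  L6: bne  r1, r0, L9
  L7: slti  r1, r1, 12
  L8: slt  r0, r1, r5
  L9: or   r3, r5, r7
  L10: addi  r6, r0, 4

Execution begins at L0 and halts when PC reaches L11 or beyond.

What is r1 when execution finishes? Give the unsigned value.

#0 and  r4, r2, r5 ; 0/4/2/1/2/11/0/12
#1 and  r6, r0, r1 ; 0/4/2/1/2/11/0/12
#2 beq  r6, r4, L1 ; 0/4/2/1/2/11/0/12 ; →fallthru
#3 add  r1, r5, r2 ; 0/13/2/1/2/11/0/12
#4 sub  r0, r5, r7 ; 0/13/2/1/2/11/0/12
#5 xori  r4, r0, 3 ; 0/13/2/1/3/11/0/12
#6 bne  r1, r0, L9 ; 0/13/2/1/3/11/0/12 ; →target
#7 slti  r1, r1, 12 ; 0/0/2/1/3/11/0/12
#9 or   r3, r5, r7 ; 0/0/2/15/3/11/0/12
#10 addi  r6, r0, 4 ; 0/0/2/15/3/11/4/12

0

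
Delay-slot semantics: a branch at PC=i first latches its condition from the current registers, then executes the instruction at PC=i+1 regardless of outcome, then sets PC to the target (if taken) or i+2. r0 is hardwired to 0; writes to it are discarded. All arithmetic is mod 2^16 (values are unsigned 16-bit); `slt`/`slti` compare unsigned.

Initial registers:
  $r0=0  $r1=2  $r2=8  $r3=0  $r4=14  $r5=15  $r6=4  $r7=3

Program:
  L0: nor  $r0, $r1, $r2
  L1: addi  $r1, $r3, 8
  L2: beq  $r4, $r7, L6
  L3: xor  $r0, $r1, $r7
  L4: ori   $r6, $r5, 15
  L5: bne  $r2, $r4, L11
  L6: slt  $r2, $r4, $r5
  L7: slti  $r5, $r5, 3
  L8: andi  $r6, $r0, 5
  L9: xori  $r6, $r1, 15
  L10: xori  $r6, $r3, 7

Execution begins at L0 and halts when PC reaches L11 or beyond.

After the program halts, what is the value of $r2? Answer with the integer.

  step pc=0: nor  $r0, $r1, $r2  regs=(0,2,8,0,14,15,4,3)
  step pc=1: addi  $r1, $r3, 8  regs=(0,8,8,0,14,15,4,3)
  step pc=2: beq  $r4, $r7, L6  cond=F  regs=(0,8,8,0,14,15,4,3)
  step pc=3: xor  $r0, $r1, $r7  regs=(0,8,8,0,14,15,4,3)
  step pc=4: ori   $r6, $r5, 15  regs=(0,8,8,0,14,15,15,3)
  step pc=5: bne  $r2, $r4, L11  cond=T  regs=(0,8,8,0,14,15,15,3)
  step pc=6: slt  $r2, $r4, $r5  regs=(0,8,1,0,14,15,15,3)

1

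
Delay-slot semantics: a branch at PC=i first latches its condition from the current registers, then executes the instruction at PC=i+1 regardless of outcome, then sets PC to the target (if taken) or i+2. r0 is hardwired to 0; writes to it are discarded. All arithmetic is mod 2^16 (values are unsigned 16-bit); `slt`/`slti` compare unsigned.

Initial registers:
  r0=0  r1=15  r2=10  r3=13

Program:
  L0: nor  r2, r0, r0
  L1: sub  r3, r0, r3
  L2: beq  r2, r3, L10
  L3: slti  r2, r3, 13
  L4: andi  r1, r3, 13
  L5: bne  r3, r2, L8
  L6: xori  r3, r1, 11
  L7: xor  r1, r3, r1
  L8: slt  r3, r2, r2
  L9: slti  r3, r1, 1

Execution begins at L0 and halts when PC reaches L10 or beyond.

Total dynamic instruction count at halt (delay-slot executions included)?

9

  step pc=0: nor  r2, r0, r0  regs=(0,15,65535,13)
  step pc=1: sub  r3, r0, r3  regs=(0,15,65535,65523)
  step pc=2: beq  r2, r3, L10  cond=F  regs=(0,15,65535,65523)
  step pc=3: slti  r2, r3, 13  regs=(0,15,0,65523)
  step pc=4: andi  r1, r3, 13  regs=(0,1,0,65523)
  step pc=5: bne  r3, r2, L8  cond=T  regs=(0,1,0,65523)
  step pc=6: xori  r3, r1, 11  regs=(0,1,0,10)
  step pc=8: slt  r3, r2, r2  regs=(0,1,0,0)
  step pc=9: slti  r3, r1, 1  regs=(0,1,0,0)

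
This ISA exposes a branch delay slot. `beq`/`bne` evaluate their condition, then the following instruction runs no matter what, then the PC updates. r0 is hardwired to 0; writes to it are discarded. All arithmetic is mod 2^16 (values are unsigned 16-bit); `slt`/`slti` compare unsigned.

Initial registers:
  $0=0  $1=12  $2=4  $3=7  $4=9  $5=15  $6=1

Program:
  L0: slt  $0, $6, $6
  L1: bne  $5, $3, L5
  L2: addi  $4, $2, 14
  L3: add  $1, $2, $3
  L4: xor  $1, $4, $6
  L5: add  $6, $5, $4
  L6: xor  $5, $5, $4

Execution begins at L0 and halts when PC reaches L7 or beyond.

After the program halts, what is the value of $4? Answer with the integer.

18

[0] slt  $0, $6, $6  →  {$0:0, $1:12, $2:4, $3:7, $4:9, $5:15, $6:1}
[1] bne  $5, $3, L5  →  {$0:0, $1:12, $2:4, $3:7, $4:9, $5:15, $6:1}  ⟨branch taken⟩
[2] addi  $4, $2, 14  →  {$0:0, $1:12, $2:4, $3:7, $4:18, $5:15, $6:1}
[5] add  $6, $5, $4  →  {$0:0, $1:12, $2:4, $3:7, $4:18, $5:15, $6:33}
[6] xor  $5, $5, $4  →  {$0:0, $1:12, $2:4, $3:7, $4:18, $5:29, $6:33}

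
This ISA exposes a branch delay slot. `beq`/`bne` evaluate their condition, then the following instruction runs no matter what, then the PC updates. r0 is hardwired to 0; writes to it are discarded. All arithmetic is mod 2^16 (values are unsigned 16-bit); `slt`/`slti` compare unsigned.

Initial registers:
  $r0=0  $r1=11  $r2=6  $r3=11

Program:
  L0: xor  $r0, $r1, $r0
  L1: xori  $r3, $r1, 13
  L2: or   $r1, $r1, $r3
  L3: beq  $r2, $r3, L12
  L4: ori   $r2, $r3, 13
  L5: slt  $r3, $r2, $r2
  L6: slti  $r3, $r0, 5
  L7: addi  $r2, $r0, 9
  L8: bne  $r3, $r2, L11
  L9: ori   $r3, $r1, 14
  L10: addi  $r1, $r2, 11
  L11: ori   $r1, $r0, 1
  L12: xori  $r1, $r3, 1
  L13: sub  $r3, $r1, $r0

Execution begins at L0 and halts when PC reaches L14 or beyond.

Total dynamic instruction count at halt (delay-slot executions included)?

7

[0] xor  $r0, $r1, $r0  →  {$r0:0, $r1:11, $r2:6, $r3:11}
[1] xori  $r3, $r1, 13  →  {$r0:0, $r1:11, $r2:6, $r3:6}
[2] or   $r1, $r1, $r3  →  {$r0:0, $r1:15, $r2:6, $r3:6}
[3] beq  $r2, $r3, L12  →  {$r0:0, $r1:15, $r2:6, $r3:6}  ⟨branch taken⟩
[4] ori   $r2, $r3, 13  →  {$r0:0, $r1:15, $r2:15, $r3:6}
[12] xori  $r1, $r3, 1  →  {$r0:0, $r1:7, $r2:15, $r3:6}
[13] sub  $r3, $r1, $r0  →  {$r0:0, $r1:7, $r2:15, $r3:7}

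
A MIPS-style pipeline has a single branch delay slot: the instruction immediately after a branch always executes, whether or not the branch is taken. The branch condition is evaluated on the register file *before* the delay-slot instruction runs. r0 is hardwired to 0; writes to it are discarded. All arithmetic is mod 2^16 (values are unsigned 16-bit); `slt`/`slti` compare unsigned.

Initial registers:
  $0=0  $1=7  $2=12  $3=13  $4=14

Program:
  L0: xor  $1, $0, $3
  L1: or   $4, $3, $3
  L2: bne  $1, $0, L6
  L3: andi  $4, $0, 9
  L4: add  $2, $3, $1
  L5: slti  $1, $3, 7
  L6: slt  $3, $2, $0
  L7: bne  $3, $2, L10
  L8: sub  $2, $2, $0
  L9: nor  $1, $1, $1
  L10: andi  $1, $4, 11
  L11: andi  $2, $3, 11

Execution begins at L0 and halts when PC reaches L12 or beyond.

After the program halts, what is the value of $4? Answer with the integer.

0

#0 xor  $1, $0, $3 ; 0/13/12/13/14
#1 or   $4, $3, $3 ; 0/13/12/13/13
#2 bne  $1, $0, L6 ; 0/13/12/13/13 ; →target
#3 andi  $4, $0, 9 ; 0/13/12/13/0
#6 slt  $3, $2, $0 ; 0/13/12/0/0
#7 bne  $3, $2, L10 ; 0/13/12/0/0 ; →target
#8 sub  $2, $2, $0 ; 0/13/12/0/0
#10 andi  $1, $4, 11 ; 0/0/12/0/0
#11 andi  $2, $3, 11 ; 0/0/0/0/0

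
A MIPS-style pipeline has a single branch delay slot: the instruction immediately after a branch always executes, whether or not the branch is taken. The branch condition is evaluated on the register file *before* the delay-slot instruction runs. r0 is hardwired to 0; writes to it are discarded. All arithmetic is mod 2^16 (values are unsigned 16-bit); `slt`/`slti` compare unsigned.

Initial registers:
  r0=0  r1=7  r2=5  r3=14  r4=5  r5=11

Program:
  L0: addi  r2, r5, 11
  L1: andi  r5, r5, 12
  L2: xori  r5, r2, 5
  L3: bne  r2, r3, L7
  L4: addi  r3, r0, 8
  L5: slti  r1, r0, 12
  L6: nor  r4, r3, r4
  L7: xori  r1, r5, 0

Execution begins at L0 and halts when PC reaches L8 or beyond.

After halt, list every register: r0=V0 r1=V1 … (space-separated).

[0] addi  r2, r5, 11  →  {r0:0, r1:7, r2:22, r3:14, r4:5, r5:11}
[1] andi  r5, r5, 12  →  {r0:0, r1:7, r2:22, r3:14, r4:5, r5:8}
[2] xori  r5, r2, 5  →  {r0:0, r1:7, r2:22, r3:14, r4:5, r5:19}
[3] bne  r2, r3, L7  →  {r0:0, r1:7, r2:22, r3:14, r4:5, r5:19}  ⟨branch taken⟩
[4] addi  r3, r0, 8  →  {r0:0, r1:7, r2:22, r3:8, r4:5, r5:19}
[7] xori  r1, r5, 0  →  {r0:0, r1:19, r2:22, r3:8, r4:5, r5:19}

r0=0 r1=19 r2=22 r3=8 r4=5 r5=19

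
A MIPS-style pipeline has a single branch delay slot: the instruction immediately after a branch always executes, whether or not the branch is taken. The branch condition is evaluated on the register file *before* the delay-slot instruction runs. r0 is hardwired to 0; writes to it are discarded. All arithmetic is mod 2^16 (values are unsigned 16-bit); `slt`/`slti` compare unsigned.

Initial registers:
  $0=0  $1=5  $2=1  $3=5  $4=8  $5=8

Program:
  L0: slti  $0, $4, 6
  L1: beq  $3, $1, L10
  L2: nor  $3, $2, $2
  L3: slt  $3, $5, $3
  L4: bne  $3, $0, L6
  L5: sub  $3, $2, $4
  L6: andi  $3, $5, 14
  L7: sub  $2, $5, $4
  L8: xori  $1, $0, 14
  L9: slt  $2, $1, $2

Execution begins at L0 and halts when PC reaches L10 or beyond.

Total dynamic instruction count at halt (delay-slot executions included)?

#0 slti  $0, $4, 6 ; 0/5/1/5/8/8
#1 beq  $3, $1, L10 ; 0/5/1/5/8/8 ; →target
#2 nor  $3, $2, $2 ; 0/5/1/65534/8/8

3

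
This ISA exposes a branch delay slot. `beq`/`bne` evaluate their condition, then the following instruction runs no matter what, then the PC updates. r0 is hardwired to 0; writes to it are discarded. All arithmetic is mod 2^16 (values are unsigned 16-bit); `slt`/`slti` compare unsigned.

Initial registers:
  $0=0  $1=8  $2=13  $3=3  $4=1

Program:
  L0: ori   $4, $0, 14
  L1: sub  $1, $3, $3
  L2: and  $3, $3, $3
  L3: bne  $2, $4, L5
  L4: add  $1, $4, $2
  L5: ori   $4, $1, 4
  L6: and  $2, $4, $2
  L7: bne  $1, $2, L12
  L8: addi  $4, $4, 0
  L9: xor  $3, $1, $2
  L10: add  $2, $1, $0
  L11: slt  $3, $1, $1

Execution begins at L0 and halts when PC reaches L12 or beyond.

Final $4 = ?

31

[0] ori   $4, $0, 14  →  {$0:0, $1:8, $2:13, $3:3, $4:14}
[1] sub  $1, $3, $3  →  {$0:0, $1:0, $2:13, $3:3, $4:14}
[2] and  $3, $3, $3  →  {$0:0, $1:0, $2:13, $3:3, $4:14}
[3] bne  $2, $4, L5  →  {$0:0, $1:0, $2:13, $3:3, $4:14}  ⟨branch taken⟩
[4] add  $1, $4, $2  →  {$0:0, $1:27, $2:13, $3:3, $4:14}
[5] ori   $4, $1, 4  →  {$0:0, $1:27, $2:13, $3:3, $4:31}
[6] and  $2, $4, $2  →  {$0:0, $1:27, $2:13, $3:3, $4:31}
[7] bne  $1, $2, L12  →  {$0:0, $1:27, $2:13, $3:3, $4:31}  ⟨branch taken⟩
[8] addi  $4, $4, 0  →  {$0:0, $1:27, $2:13, $3:3, $4:31}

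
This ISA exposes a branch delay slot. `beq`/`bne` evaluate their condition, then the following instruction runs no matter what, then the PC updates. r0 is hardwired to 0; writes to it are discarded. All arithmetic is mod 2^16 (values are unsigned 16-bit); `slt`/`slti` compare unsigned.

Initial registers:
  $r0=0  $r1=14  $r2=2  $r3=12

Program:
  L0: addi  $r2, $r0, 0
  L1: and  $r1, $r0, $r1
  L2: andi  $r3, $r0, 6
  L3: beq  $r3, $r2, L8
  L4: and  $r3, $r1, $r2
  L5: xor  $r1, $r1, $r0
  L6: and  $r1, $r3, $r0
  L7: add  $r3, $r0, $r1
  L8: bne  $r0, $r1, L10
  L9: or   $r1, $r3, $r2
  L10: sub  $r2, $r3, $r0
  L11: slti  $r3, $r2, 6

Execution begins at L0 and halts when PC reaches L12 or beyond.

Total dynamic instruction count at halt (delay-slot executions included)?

9

  step pc=0: addi  $r2, $r0, 0  regs=(0,14,0,12)
  step pc=1: and  $r1, $r0, $r1  regs=(0,0,0,12)
  step pc=2: andi  $r3, $r0, 6  regs=(0,0,0,0)
  step pc=3: beq  $r3, $r2, L8  cond=T  regs=(0,0,0,0)
  step pc=4: and  $r3, $r1, $r2  regs=(0,0,0,0)
  step pc=8: bne  $r0, $r1, L10  cond=F  regs=(0,0,0,0)
  step pc=9: or   $r1, $r3, $r2  regs=(0,0,0,0)
  step pc=10: sub  $r2, $r3, $r0  regs=(0,0,0,0)
  step pc=11: slti  $r3, $r2, 6  regs=(0,0,0,1)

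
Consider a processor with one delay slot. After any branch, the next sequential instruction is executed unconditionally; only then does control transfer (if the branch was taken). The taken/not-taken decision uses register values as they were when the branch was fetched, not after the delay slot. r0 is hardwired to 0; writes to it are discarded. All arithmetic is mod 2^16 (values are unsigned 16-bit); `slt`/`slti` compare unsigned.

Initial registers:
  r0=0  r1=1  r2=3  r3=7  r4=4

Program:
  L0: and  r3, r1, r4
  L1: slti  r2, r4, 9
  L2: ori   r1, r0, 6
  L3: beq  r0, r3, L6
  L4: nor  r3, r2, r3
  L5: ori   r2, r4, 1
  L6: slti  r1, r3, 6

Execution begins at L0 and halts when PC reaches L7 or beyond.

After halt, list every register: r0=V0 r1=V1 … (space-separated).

  step pc=0: and  r3, r1, r4  regs=(0,1,3,0,4)
  step pc=1: slti  r2, r4, 9  regs=(0,1,1,0,4)
  step pc=2: ori   r1, r0, 6  regs=(0,6,1,0,4)
  step pc=3: beq  r0, r3, L6  cond=T  regs=(0,6,1,0,4)
  step pc=4: nor  r3, r2, r3  regs=(0,6,1,65534,4)
  step pc=6: slti  r1, r3, 6  regs=(0,0,1,65534,4)

r0=0 r1=0 r2=1 r3=65534 r4=4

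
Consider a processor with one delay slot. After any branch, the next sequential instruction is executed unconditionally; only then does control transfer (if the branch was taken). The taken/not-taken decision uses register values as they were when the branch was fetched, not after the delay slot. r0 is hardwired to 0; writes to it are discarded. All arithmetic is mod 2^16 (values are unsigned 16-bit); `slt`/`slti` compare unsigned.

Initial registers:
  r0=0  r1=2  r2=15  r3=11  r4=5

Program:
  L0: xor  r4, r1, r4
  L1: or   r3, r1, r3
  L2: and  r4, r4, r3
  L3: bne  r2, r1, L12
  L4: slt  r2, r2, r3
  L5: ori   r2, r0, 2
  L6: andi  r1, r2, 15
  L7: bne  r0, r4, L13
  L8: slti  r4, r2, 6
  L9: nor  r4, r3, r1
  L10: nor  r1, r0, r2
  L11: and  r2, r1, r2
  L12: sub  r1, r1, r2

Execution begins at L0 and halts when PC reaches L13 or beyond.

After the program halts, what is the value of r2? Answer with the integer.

PC=0  xor  r4, r1, r4        | r0=0 r1=2 r2=15 r3=11 r4=7
PC=1  or   r3, r1, r3        | r0=0 r1=2 r2=15 r3=11 r4=7
PC=2  and  r4, r4, r3        | r0=0 r1=2 r2=15 r3=11 r4=3
PC=3  bne  r2, r1, L12       | r0=0 r1=2 r2=15 r3=11 r4=3  [TAKEN]
PC=4  slt  r2, r2, r3        | r0=0 r1=2 r2=0 r3=11 r4=3
PC=12 sub  r1, r1, r2        | r0=0 r1=2 r2=0 r3=11 r4=3

0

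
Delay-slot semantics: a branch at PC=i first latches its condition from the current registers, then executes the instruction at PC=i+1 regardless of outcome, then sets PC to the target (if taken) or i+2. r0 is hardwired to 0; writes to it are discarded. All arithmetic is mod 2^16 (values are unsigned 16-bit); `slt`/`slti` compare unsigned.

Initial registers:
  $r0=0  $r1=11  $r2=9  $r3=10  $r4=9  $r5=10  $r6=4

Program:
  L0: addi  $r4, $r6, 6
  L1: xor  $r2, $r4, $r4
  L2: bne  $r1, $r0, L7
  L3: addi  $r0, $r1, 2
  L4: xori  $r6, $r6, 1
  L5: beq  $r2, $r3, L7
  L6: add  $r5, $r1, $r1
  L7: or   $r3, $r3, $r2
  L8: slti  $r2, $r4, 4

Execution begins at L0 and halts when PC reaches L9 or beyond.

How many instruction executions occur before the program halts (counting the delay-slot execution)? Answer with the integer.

[0] addi  $r4, $r6, 6  →  {$r0:0, $r1:11, $r2:9, $r3:10, $r4:10, $r5:10, $r6:4}
[1] xor  $r2, $r4, $r4  →  {$r0:0, $r1:11, $r2:0, $r3:10, $r4:10, $r5:10, $r6:4}
[2] bne  $r1, $r0, L7  →  {$r0:0, $r1:11, $r2:0, $r3:10, $r4:10, $r5:10, $r6:4}  ⟨branch taken⟩
[3] addi  $r0, $r1, 2  →  {$r0:0, $r1:11, $r2:0, $r3:10, $r4:10, $r5:10, $r6:4}
[7] or   $r3, $r3, $r2  →  {$r0:0, $r1:11, $r2:0, $r3:10, $r4:10, $r5:10, $r6:4}
[8] slti  $r2, $r4, 4  →  {$r0:0, $r1:11, $r2:0, $r3:10, $r4:10, $r5:10, $r6:4}

6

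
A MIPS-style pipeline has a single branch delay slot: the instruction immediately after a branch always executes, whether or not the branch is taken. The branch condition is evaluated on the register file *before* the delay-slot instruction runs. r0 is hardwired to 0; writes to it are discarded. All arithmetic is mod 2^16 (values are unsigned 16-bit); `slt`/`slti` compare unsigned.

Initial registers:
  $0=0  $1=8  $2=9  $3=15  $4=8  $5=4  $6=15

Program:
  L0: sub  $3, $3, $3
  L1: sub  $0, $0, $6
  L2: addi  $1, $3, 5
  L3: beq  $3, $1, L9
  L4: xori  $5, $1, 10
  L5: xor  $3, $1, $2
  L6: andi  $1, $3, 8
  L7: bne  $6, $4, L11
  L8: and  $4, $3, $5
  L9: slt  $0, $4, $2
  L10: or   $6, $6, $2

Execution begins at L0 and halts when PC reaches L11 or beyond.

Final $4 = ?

12

PC=0  sub  $3, $3, $3        | $0=0 $1=8 $2=9 $3=0 $4=8 $5=4 $6=15
PC=1  sub  $0, $0, $6        | $0=0 $1=8 $2=9 $3=0 $4=8 $5=4 $6=15
PC=2  addi  $1, $3, 5        | $0=0 $1=5 $2=9 $3=0 $4=8 $5=4 $6=15
PC=3  beq  $3, $1, L9        | $0=0 $1=5 $2=9 $3=0 $4=8 $5=4 $6=15  [not taken]
PC=4  xori  $5, $1, 10       | $0=0 $1=5 $2=9 $3=0 $4=8 $5=15 $6=15
PC=5  xor  $3, $1, $2        | $0=0 $1=5 $2=9 $3=12 $4=8 $5=15 $6=15
PC=6  andi  $1, $3, 8        | $0=0 $1=8 $2=9 $3=12 $4=8 $5=15 $6=15
PC=7  bne  $6, $4, L11       | $0=0 $1=8 $2=9 $3=12 $4=8 $5=15 $6=15  [TAKEN]
PC=8  and  $4, $3, $5        | $0=0 $1=8 $2=9 $3=12 $4=12 $5=15 $6=15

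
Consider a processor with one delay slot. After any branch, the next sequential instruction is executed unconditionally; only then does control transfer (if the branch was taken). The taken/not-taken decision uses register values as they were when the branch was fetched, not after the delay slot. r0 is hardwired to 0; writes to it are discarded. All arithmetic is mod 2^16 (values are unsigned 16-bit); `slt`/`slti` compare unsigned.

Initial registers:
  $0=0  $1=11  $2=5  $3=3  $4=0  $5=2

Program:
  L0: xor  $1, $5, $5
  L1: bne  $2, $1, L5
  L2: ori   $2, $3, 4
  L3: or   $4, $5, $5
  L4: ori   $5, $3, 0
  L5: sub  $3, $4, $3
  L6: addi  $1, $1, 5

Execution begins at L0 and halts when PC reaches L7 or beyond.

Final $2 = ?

  step pc=0: xor  $1, $5, $5  regs=(0,0,5,3,0,2)
  step pc=1: bne  $2, $1, L5  cond=T  regs=(0,0,5,3,0,2)
  step pc=2: ori   $2, $3, 4  regs=(0,0,7,3,0,2)
  step pc=5: sub  $3, $4, $3  regs=(0,0,7,65533,0,2)
  step pc=6: addi  $1, $1, 5  regs=(0,5,7,65533,0,2)

7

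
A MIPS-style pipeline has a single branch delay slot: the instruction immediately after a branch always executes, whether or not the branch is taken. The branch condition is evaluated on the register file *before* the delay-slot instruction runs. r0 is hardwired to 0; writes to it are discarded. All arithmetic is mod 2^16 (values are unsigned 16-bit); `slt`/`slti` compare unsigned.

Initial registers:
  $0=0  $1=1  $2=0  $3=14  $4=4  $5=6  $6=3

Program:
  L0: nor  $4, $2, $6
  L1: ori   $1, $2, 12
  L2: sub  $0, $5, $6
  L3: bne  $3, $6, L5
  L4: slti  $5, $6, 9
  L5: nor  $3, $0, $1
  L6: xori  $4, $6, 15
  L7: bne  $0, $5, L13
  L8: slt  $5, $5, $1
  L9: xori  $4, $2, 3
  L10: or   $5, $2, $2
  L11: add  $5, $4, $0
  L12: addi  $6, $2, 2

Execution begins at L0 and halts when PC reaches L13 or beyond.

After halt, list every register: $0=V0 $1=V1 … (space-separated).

#0 nor  $4, $2, $6 ; 0/1/0/14/65532/6/3
#1 ori   $1, $2, 12 ; 0/12/0/14/65532/6/3
#2 sub  $0, $5, $6 ; 0/12/0/14/65532/6/3
#3 bne  $3, $6, L5 ; 0/12/0/14/65532/6/3 ; →target
#4 slti  $5, $6, 9 ; 0/12/0/14/65532/1/3
#5 nor  $3, $0, $1 ; 0/12/0/65523/65532/1/3
#6 xori  $4, $6, 15 ; 0/12/0/65523/12/1/3
#7 bne  $0, $5, L13 ; 0/12/0/65523/12/1/3 ; →target
#8 slt  $5, $5, $1 ; 0/12/0/65523/12/1/3

$0=0 $1=12 $2=0 $3=65523 $4=12 $5=1 $6=3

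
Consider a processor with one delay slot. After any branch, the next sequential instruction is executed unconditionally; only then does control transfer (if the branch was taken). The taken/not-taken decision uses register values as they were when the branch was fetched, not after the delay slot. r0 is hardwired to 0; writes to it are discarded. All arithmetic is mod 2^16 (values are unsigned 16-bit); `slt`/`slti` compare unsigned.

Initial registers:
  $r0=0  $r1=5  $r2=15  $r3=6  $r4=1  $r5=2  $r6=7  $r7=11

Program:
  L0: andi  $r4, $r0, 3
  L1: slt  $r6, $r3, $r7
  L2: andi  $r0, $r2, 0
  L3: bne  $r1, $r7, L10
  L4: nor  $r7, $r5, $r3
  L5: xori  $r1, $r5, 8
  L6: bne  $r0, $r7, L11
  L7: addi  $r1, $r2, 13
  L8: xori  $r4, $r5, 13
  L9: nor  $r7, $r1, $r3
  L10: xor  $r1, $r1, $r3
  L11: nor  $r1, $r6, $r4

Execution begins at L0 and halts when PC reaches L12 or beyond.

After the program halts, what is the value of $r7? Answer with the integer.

[0] andi  $r4, $r0, 3  →  {$r0:0, $r1:5, $r2:15, $r3:6, $r4:0, $r5:2, $r6:7, $r7:11}
[1] slt  $r6, $r3, $r7  →  {$r0:0, $r1:5, $r2:15, $r3:6, $r4:0, $r5:2, $r6:1, $r7:11}
[2] andi  $r0, $r2, 0  →  {$r0:0, $r1:5, $r2:15, $r3:6, $r4:0, $r5:2, $r6:1, $r7:11}
[3] bne  $r1, $r7, L10  →  {$r0:0, $r1:5, $r2:15, $r3:6, $r4:0, $r5:2, $r6:1, $r7:11}  ⟨branch taken⟩
[4] nor  $r7, $r5, $r3  →  {$r0:0, $r1:5, $r2:15, $r3:6, $r4:0, $r5:2, $r6:1, $r7:65529}
[10] xor  $r1, $r1, $r3  →  {$r0:0, $r1:3, $r2:15, $r3:6, $r4:0, $r5:2, $r6:1, $r7:65529}
[11] nor  $r1, $r6, $r4  →  {$r0:0, $r1:65534, $r2:15, $r3:6, $r4:0, $r5:2, $r6:1, $r7:65529}

65529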